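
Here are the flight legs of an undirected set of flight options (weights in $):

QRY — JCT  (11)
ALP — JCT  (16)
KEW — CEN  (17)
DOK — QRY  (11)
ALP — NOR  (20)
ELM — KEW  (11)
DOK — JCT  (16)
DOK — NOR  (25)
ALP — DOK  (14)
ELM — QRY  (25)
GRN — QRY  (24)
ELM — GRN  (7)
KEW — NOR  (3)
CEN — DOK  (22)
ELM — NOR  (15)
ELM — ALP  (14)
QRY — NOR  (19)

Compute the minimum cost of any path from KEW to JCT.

Enumerating some paths:
KEW - ELM - ALP - JCT: 11+14+16 = 41
KEW - NOR - QRY - JCT: 3+19+11 = 33
KEW - NOR - ALP - JCT: 3+20+16 = 39
The minimum is $33 via KEW - NOR - QRY - JCT.

$33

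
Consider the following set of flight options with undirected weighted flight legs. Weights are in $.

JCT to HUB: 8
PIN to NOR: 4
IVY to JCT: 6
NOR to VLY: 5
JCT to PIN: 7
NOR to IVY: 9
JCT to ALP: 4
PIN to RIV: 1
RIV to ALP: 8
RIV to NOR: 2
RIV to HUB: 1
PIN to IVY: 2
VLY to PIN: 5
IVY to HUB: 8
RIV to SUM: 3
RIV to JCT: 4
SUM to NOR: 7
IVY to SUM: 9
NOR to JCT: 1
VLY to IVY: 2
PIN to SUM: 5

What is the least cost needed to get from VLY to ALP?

$10

Compare a few routes:
VLY → NOR → JCT → ALP: 5+1+4 = 10
VLY → IVY → JCT → ALP: 2+6+4 = 12
VLY → IVY → PIN → RIV → NOR → JCT → ALP: 2+2+1+2+1+4 = 12
Cheapest is VLY → NOR → JCT → ALP at $10.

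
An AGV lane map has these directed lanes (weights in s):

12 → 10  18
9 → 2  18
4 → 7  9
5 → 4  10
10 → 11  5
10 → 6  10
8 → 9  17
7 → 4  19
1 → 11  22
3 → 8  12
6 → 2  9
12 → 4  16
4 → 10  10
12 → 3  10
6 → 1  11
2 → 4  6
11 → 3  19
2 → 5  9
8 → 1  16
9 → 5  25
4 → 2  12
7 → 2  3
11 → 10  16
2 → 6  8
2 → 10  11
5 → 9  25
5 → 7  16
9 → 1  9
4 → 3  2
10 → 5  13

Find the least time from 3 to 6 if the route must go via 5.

81 s

Shortest 3→5: 3–8–9–5 = 54
Shortest 5→6: 5–7–2–6 = 27
Total via 5: 54 + 27 = 81 s.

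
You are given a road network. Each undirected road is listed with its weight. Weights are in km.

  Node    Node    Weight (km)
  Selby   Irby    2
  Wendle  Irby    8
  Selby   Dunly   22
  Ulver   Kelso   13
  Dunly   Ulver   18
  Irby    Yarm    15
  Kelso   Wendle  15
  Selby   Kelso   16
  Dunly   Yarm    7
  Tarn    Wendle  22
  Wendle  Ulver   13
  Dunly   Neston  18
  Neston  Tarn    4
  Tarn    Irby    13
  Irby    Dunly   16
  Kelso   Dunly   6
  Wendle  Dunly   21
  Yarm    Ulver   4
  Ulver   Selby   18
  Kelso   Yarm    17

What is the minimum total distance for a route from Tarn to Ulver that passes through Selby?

33 km

Best Tarn to Selby: Tarn–Irby–Selby costing 15
Shortest Selby→Ulver: Selby–Ulver = 18
Total via Selby: 15 + 18 = 33 km.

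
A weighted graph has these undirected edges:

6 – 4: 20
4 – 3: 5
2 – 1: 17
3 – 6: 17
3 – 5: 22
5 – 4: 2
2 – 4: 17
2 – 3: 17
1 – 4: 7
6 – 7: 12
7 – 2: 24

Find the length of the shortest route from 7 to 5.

34

Compare a few routes:
7 → 6 → 4 → 5: 12+20+2 = 34
7 → 2 → 4 → 5: 24+17+2 = 43
7 → 6 → 3 → 4 → 5: 12+17+5+2 = 36
7 → 2 → 3 → 4 → 5: 24+17+5+2 = 48
The minimum is 34 via 7 → 6 → 4 → 5.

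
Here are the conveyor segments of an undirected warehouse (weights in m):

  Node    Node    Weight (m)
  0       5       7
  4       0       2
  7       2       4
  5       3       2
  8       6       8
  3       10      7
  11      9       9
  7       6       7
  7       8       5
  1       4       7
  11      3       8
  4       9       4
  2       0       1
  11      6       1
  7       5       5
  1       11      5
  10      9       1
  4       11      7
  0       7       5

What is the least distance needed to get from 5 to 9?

10 m

Settle nodes by increasing distance from 5:
5: 0
3: 2  (via 5)
7: 5  (via 5)
0: 7  (via 5)
2: 8  (via 0)
4: 9  (via 0)
10: 9  (via 3)
8: 10  (via 7)
9: 10  (via 10)
Shortest route: 5–3–10–9 = 10 m.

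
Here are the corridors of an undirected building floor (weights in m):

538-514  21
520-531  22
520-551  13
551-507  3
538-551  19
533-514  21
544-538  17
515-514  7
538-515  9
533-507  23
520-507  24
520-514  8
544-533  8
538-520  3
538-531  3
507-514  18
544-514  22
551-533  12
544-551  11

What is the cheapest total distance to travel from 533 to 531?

Compare a few routes:
533–551–538–531: 12+19+3 = 34
533–544–538–531: 8+17+3 = 28
533–514–520–538–531: 21+8+3+3 = 35
533–551–520–538–531: 12+13+3+3 = 31
Cheapest is 533–544–538–531 at 28 m.

28 m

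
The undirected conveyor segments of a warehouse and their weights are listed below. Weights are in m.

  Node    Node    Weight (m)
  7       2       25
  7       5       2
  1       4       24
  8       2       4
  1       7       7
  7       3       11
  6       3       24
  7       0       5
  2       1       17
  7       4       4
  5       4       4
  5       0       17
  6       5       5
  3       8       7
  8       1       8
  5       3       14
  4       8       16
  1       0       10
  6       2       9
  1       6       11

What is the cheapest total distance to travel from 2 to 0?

21 m

Candidate routes:
2 → 8 → 1 → 0: 4+8+10 = 22
2 → 6 → 5 → 7 → 0: 9+5+2+5 = 21
The minimum is 21 m via 2 → 6 → 5 → 7 → 0.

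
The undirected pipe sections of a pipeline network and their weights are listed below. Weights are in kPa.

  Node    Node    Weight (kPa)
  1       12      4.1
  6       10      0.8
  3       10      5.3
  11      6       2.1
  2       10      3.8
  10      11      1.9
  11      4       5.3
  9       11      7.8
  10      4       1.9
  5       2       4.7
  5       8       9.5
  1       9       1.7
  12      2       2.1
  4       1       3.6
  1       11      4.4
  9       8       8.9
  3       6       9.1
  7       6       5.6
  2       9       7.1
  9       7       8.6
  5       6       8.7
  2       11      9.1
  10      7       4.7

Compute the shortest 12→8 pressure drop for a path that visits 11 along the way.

Best 12 to 11: 12–2–10–11 costing 7.8
Best 11 to 8: 11–1–9–8 costing 15
Total via 11: 7.8 + 15 = 22.8 kPa.

22.8 kPa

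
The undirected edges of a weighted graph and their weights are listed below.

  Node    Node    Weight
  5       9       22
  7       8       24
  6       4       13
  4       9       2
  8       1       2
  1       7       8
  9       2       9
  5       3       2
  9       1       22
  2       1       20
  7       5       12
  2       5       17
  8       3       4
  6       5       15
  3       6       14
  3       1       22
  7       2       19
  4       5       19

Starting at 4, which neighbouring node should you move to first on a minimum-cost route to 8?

5

Candidate routes:
4 → 5 → 3 → 8: 19+2+4 = 25
4 → 9 → 1 → 8: 2+22+2 = 26
The minimum is 25 via 4 → 5 → 3 → 8.
So from 4 the first move is to 5.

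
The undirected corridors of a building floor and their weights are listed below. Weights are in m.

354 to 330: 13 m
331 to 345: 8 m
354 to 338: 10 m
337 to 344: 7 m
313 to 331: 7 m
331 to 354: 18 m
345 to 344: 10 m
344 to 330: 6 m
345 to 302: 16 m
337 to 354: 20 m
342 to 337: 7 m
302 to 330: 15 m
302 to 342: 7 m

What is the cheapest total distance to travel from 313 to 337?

Enumerating some paths:
313 - 331 - 354 - 337: 7+18+20 = 45
313 - 331 - 345 - 344 - 337: 7+8+10+7 = 32
313 - 331 - 354 - 330 - 344 - 337: 7+18+13+6+7 = 51
313 - 331 - 345 - 302 - 342 - 337: 7+8+16+7+7 = 45
Cheapest is 313 - 331 - 345 - 344 - 337 at 32 m.

32 m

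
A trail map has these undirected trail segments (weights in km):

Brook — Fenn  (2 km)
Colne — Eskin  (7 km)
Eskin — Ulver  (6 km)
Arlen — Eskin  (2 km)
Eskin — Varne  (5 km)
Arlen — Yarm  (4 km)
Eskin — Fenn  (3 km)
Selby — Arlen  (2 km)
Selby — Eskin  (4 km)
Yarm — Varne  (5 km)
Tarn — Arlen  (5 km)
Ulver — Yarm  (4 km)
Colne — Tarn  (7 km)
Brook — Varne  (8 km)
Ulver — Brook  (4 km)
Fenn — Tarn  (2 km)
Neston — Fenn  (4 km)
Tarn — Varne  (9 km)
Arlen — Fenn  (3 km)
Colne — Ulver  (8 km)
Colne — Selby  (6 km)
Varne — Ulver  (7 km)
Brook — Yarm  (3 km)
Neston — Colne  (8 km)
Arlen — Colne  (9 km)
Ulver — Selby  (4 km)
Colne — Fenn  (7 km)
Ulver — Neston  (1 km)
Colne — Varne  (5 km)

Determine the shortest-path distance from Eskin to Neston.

7 km

Settle nodes by increasing distance from Eskin:
Eskin: 0
Arlen: 2  (via Eskin)
Fenn: 3  (via Eskin)
Selby: 4  (via Eskin)
Varne: 5  (via Eskin)
Brook: 5  (via Fenn)
Tarn: 5  (via Fenn)
Yarm: 6  (via Arlen)
Ulver: 6  (via Eskin)
Neston: 7  (via Fenn)
Shortest route: Eskin → Fenn → Neston = 7 km.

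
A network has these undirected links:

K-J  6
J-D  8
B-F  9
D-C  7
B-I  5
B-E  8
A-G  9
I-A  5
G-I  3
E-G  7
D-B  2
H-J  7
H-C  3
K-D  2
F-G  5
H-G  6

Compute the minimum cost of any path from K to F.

13

Compare a few routes:
K → D → B → I → G → F: 2+2+5+3+5 = 17
K → D → B → F: 2+2+9 = 13
The minimum is 13 via K → D → B → F.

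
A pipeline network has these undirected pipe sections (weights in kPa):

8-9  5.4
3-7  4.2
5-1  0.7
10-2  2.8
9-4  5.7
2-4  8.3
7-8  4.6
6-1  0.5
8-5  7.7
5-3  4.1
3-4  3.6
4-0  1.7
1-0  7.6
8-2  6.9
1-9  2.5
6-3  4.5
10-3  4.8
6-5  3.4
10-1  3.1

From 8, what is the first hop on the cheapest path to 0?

Candidate routes:
8–9–4–0: 5.4+5.7+1.7 = 12.8
8–7–3–4–0: 4.6+4.2+3.6+1.7 = 14.1
8–9–1–0: 5.4+2.5+7.6 = 15.5
Cheapest is 8–9–4–0 at 12.8 kPa.
So from 8 the first move is to 9.

9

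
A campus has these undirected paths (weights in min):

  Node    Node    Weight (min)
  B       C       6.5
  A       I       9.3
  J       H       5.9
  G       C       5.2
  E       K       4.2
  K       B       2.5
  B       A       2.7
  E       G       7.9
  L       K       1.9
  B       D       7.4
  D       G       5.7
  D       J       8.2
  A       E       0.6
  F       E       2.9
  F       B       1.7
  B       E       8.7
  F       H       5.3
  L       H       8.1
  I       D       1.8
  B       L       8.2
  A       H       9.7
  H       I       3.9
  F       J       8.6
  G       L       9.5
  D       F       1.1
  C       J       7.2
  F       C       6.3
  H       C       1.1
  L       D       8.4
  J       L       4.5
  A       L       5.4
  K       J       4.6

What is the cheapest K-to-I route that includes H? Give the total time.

13.4 min

Shortest K→H: K–B–F–H = 9.5
Shortest H→I: H–I = 3.9
Total via H: 9.5 + 3.9 = 13.4 min.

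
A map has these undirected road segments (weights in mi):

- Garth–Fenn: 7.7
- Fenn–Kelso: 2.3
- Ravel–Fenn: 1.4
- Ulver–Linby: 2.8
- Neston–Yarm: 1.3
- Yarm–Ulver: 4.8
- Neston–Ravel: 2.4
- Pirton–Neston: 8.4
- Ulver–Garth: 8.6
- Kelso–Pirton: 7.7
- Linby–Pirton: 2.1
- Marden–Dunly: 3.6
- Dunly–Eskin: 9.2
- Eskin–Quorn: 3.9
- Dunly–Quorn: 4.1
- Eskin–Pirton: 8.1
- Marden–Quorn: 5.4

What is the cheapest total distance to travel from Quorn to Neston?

Compare a few routes:
Quorn–Eskin–Pirton–Neston: 3.9+8.1+8.4 = 20.4
Quorn–Eskin–Pirton–Kelso–Fenn–Ravel–Neston: 3.9+8.1+7.7+2.3+1.4+2.4 = 25.8
Quorn–Eskin–Pirton–Linby–Ulver–Yarm–Neston: 3.9+8.1+2.1+2.8+4.8+1.3 = 23
Cheapest is Quorn–Eskin–Pirton–Neston at 20.4 mi.

20.4 mi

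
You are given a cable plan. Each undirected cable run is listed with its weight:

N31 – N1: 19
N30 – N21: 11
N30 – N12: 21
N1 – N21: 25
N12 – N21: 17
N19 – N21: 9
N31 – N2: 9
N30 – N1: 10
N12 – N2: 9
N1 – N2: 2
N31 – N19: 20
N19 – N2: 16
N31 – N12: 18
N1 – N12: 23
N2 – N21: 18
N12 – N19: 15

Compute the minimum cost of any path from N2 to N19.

Candidate routes:
N2 → N12 → N19: 9+15 = 24
N2 → N19: 16 = 16
Cheapest is N2 → N19 at 16.

16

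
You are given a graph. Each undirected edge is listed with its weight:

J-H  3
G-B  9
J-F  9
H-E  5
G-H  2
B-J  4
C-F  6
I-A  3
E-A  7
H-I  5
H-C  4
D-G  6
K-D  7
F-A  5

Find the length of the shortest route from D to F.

18

Running Dijkstra from D:
D: 0
G: 6  (via D)
K: 7  (via D)
H: 8  (via G)
J: 11  (via H)
C: 12  (via H)
E: 13  (via H)
I: 13  (via H)
B: 15  (via G)
A: 16  (via I)
F: 18  (via C)
Shortest route: D–G–H–C–F = 18.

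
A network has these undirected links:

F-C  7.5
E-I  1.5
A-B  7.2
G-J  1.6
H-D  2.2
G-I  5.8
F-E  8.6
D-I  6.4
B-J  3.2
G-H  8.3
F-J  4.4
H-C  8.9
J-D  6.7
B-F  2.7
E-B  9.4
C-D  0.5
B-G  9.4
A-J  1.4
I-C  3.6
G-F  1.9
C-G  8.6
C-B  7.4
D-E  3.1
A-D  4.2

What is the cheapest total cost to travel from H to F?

Compare a few routes:
H → D → C → F: 2.2+0.5+7.5 = 10.2
H → D → A → J → F: 2.2+4.2+1.4+4.4 = 12.2
H → D → A → J → G → F: 2.2+4.2+1.4+1.6+1.9 = 11.3
Cheapest is H → D → C → F at 10.2.

10.2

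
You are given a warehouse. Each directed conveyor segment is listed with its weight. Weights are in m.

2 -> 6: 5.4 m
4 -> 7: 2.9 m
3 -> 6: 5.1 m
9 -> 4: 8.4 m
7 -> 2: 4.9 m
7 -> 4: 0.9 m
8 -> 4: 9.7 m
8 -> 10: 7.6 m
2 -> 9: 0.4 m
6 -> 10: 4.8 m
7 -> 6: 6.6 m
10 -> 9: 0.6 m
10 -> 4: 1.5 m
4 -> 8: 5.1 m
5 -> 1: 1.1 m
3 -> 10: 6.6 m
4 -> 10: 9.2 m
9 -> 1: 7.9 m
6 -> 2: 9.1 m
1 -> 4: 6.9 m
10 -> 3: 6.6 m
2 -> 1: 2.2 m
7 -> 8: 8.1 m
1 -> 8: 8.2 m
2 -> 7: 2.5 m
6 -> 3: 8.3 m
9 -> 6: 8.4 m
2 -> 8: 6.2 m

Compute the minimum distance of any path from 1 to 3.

Enumerating some paths:
1–8–10–3: 8.2+7.6+6.6 = 22.4
1–4–10–3: 6.9+9.2+6.6 = 22.7
Cheapest is 1–8–10–3 at 22.4 m.

22.4 m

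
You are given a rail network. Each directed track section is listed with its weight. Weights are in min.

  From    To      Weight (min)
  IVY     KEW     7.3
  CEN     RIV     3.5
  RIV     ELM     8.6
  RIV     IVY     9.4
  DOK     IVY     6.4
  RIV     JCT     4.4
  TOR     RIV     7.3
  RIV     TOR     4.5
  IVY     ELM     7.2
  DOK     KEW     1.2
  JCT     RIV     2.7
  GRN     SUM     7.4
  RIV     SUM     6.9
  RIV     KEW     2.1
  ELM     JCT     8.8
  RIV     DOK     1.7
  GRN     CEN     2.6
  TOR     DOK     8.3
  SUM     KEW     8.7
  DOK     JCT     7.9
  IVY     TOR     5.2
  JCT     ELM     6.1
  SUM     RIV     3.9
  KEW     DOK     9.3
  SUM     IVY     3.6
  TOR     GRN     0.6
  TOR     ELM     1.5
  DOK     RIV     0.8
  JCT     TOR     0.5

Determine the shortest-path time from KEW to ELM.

Enumerating some paths:
KEW - DOK - RIV - TOR - ELM: 9.3+0.8+4.5+1.5 = 16.1
KEW - DOK - RIV - JCT - TOR - ELM: 9.3+0.8+4.4+0.5+1.5 = 16.5
KEW - DOK - RIV - ELM: 9.3+0.8+8.6 = 18.7
The minimum is 16.1 min via KEW - DOK - RIV - TOR - ELM.

16.1 min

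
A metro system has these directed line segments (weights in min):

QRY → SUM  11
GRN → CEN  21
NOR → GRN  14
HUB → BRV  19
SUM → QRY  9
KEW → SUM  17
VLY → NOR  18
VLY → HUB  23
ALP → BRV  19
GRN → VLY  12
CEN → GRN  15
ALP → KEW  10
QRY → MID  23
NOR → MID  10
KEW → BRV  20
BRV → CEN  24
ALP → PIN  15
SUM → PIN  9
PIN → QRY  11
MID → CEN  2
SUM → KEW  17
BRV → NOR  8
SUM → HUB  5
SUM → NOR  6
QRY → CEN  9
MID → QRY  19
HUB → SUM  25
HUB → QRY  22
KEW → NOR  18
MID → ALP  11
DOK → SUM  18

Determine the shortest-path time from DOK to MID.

Running Dijkstra from DOK:
DOK: 0
SUM: 18  (via DOK)
HUB: 23  (via SUM)
NOR: 24  (via SUM)
QRY: 27  (via SUM)
PIN: 27  (via SUM)
MID: 34  (via NOR)
Shortest route: DOK–SUM–NOR–MID = 34 min.

34 min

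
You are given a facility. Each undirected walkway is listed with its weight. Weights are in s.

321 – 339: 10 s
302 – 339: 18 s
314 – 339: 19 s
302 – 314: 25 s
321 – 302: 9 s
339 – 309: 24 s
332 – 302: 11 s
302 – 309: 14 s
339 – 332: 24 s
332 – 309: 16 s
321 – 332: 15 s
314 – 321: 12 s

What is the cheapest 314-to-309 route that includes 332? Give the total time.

43 s

Best 314 to 332: 314 → 321 → 332 costing 27
Best 332 to 309: 332 → 309 costing 16
Total via 332: 27 + 16 = 43 s.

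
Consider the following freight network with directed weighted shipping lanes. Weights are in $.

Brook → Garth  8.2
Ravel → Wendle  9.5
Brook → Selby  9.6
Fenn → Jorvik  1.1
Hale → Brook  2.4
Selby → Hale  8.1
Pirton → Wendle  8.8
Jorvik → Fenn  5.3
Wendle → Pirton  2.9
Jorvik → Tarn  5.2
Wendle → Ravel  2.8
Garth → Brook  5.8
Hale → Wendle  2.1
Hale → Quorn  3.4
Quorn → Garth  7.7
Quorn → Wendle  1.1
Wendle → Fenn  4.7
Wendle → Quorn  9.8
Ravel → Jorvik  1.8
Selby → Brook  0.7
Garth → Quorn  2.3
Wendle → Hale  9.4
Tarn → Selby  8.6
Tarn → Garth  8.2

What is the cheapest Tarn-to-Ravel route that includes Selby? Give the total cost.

$21.6

Best Tarn to Selby: Tarn–Selby costing 8.6
Best Selby to Ravel: Selby–Hale–Wendle–Ravel costing 13
Total via Selby: 8.6 + 13 = $21.6.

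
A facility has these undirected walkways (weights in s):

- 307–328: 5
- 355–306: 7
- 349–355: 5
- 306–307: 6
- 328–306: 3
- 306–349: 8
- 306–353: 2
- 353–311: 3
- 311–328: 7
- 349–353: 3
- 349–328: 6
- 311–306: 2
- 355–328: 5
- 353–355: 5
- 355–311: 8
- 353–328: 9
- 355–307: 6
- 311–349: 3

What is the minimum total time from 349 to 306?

Candidate routes:
349–306: 8 = 8
349–353–306: 3+2 = 5
The minimum is 5 s via 349–353–306.

5 s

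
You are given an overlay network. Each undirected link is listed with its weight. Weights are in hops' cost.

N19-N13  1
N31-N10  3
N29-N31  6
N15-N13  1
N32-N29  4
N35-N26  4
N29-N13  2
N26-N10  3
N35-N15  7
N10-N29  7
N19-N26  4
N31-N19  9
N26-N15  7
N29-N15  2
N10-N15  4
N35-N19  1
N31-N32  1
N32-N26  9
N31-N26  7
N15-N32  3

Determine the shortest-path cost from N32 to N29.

4 hops' cost

Running Dijkstra from N32:
N32: 0
N31: 1  (via N32)
N15: 3  (via N32)
N29: 4  (via N32)
Shortest route: N32 → N29 = 4 hops' cost.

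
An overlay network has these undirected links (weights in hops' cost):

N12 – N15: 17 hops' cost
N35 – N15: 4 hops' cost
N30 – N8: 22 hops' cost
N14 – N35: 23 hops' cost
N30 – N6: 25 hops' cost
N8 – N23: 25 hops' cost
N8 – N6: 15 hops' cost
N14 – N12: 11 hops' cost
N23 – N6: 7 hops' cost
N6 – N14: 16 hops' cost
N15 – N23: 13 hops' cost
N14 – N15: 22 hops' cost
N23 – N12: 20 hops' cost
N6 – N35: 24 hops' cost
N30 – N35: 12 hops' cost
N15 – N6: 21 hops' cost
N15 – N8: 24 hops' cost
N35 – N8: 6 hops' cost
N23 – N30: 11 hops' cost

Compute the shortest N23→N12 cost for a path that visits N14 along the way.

Shortest N23→N14: N23 → N6 → N14 = 23
Best N14 to N12: N14 → N12 costing 11
Total via N14: 23 + 11 = 34 hops' cost.

34 hops' cost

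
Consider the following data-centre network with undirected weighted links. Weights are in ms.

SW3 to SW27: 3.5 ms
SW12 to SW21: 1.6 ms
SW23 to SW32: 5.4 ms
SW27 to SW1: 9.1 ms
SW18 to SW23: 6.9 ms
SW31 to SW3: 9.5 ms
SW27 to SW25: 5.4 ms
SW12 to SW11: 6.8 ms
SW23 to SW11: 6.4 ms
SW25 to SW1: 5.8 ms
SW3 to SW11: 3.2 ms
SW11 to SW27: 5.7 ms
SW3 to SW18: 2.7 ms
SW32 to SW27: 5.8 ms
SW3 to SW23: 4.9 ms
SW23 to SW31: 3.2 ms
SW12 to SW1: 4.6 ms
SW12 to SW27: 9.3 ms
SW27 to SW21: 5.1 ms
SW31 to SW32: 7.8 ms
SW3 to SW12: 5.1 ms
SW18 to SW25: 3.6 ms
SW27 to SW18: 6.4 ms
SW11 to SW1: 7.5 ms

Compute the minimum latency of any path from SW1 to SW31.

17.1 ms

Enumerating some paths:
SW1–SW11–SW23–SW31: 7.5+6.4+3.2 = 17.1
SW1–SW12–SW3–SW23–SW31: 4.6+5.1+4.9+3.2 = 17.8
The minimum is 17.1 ms via SW1–SW11–SW23–SW31.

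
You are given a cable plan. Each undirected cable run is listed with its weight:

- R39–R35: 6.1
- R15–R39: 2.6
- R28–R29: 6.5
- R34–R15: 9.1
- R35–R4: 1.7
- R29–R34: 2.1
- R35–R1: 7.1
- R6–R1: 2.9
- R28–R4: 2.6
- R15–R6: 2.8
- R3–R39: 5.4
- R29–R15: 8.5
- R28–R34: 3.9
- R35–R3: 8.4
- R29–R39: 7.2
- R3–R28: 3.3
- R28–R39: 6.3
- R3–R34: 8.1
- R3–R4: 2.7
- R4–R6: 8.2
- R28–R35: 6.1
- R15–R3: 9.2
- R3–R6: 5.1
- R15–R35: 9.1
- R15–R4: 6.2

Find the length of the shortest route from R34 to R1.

Shortest distances from R34:
R34: 0
R29: 2.1  (via R34)
R28: 3.9  (via R34)
R4: 6.5  (via R28)
R3: 7.2  (via R28)
R35: 8.2  (via R4)
R15: 9.1  (via R34)
R39: 9.3  (via R29)
R6: 11.9  (via R15)
R1: 14.8  (via R6)
Shortest route: R34–R15–R6–R1 = 14.8.

14.8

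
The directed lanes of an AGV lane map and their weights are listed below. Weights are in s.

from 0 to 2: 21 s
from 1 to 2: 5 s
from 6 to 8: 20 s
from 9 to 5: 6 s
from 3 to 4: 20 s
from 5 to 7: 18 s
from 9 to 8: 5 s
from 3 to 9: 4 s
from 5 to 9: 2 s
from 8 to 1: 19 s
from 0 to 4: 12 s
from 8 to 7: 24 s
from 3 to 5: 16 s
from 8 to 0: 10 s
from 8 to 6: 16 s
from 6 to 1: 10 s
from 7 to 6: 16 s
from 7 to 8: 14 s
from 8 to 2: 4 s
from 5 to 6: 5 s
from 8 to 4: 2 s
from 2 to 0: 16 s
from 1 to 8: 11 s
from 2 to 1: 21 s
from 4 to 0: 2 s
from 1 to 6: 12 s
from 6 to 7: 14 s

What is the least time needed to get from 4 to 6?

Compare a few routes:
4 → 0 → 2 → 1 → 8 → 6: 2+21+21+11+16 = 71
4 → 0 → 2 → 1 → 8 → 7 → 6: 2+21+21+11+24+16 = 95
4 → 0 → 2 → 1 → 6: 2+21+21+12 = 56
Cheapest is 4 → 0 → 2 → 1 → 6 at 56 s.

56 s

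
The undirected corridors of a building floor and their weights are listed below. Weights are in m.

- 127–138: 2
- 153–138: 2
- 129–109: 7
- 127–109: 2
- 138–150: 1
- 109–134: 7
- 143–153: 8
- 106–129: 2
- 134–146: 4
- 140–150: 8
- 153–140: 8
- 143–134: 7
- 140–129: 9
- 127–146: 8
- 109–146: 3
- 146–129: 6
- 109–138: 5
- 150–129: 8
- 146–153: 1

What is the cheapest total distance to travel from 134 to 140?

13 m

Candidate routes:
134 → 146 → 129 → 140: 4+6+9 = 19
134 → 146 → 153 → 138 → 150 → 140: 4+1+2+1+8 = 16
134 → 146 → 153 → 140: 4+1+8 = 13
Cheapest is 134 → 146 → 153 → 140 at 13 m.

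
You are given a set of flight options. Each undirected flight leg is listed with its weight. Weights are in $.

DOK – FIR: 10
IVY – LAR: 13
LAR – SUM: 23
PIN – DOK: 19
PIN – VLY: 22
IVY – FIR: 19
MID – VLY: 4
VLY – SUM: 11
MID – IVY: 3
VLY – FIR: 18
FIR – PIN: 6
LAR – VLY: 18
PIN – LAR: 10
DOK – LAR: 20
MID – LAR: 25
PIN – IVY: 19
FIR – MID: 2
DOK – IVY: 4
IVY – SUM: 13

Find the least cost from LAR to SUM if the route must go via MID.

$31

Best LAR to MID: LAR → IVY → MID costing 16
Shortest MID→SUM: MID → VLY → SUM = 15
Total via MID: 16 + 15 = $31.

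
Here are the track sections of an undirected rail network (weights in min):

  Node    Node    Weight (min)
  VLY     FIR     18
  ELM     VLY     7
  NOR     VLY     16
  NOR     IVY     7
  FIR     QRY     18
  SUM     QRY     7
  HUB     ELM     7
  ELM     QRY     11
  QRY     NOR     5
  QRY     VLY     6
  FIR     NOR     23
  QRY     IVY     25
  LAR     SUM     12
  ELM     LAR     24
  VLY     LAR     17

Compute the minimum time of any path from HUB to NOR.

Enumerating some paths:
HUB → ELM → QRY → NOR: 7+11+5 = 23
HUB → ELM → VLY → QRY → NOR: 7+7+6+5 = 25
The minimum is 23 min via HUB → ELM → QRY → NOR.

23 min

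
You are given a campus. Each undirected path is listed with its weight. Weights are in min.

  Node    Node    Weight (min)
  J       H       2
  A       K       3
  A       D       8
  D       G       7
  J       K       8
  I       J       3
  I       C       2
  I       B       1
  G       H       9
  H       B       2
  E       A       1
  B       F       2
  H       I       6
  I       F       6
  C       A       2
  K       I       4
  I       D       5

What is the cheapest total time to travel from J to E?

Compare a few routes:
J–H–B–I–C–A–E: 2+2+1+2+2+1 = 10
J–I–C–A–E: 3+2+2+1 = 8
Cheapest is J–I–C–A–E at 8 min.

8 min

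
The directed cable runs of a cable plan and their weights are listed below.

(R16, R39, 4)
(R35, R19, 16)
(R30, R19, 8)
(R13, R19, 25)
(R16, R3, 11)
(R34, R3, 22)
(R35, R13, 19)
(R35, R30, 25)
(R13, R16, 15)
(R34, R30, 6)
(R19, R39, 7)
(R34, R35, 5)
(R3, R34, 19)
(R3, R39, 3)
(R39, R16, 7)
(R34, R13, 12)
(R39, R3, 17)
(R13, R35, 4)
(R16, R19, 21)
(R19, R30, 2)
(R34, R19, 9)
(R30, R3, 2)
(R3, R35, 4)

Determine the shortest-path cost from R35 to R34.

Enumerating some paths:
R35 → R19 → R39 → R3 → R34: 16+7+17+19 = 59
R35 → R19 → R30 → R3 → R34: 16+2+2+19 = 39
R35 → R30 → R3 → R34: 25+2+19 = 46
The minimum is 39 via R35 → R19 → R30 → R3 → R34.

39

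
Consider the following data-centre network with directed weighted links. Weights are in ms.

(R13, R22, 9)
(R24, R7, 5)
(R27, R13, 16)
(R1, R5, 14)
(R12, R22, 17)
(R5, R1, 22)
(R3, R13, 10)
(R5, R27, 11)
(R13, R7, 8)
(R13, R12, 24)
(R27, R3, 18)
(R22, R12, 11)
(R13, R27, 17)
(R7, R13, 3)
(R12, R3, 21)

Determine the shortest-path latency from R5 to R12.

47 ms

Compare a few routes:
R5 - R27 - R3 - R13 - R22 - R12: 11+18+10+9+11 = 59
R5 - R27 - R13 - R12: 11+16+24 = 51
R5 - R27 - R13 - R22 - R12: 11+16+9+11 = 47
Cheapest is R5 - R27 - R13 - R22 - R12 at 47 ms.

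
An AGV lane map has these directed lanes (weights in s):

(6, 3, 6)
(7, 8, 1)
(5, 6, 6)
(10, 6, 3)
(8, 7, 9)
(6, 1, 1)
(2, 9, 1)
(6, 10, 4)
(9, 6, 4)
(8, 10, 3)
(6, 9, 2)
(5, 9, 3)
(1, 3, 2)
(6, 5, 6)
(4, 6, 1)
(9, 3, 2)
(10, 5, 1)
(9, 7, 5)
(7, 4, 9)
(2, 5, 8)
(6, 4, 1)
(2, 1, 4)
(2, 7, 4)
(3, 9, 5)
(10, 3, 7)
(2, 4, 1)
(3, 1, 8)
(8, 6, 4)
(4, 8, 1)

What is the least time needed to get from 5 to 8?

8 s

Shortest distances from 5:
5: 0
9: 3  (via 5)
3: 5  (via 9)
6: 6  (via 5)
1: 7  (via 6)
4: 7  (via 6)
7: 8  (via 9)
8: 8  (via 4)
Shortest route: 5 → 6 → 4 → 8 = 8 s.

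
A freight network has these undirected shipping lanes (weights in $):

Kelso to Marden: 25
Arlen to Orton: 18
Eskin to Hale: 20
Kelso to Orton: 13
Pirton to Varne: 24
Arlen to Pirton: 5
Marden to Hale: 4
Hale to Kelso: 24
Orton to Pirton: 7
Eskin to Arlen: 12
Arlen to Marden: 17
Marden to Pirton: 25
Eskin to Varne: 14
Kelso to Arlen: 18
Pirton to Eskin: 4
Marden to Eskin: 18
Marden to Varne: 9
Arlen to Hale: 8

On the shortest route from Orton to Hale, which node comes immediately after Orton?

Pirton

Candidate routes:
Orton - Arlen - Hale: 18+8 = 26
Orton - Pirton - Eskin - Arlen - Hale: 7+4+12+8 = 31
Orton - Pirton - Eskin - Hale: 7+4+20 = 31
Orton - Pirton - Arlen - Hale: 7+5+8 = 20
Cheapest is Orton - Pirton - Arlen - Hale at $20.
So from Orton the first move is to Pirton.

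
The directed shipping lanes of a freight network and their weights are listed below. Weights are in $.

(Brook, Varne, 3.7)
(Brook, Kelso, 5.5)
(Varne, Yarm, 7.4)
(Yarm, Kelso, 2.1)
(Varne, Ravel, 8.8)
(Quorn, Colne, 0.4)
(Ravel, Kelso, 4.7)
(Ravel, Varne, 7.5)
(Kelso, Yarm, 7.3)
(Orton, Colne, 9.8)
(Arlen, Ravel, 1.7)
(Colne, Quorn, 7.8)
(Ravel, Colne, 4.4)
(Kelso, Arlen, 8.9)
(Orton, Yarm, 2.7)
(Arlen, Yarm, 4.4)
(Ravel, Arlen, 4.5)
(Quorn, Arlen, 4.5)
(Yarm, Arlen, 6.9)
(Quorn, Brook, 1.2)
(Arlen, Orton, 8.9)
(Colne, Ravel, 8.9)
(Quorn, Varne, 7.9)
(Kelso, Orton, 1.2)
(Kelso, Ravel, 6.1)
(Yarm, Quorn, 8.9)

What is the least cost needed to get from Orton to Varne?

Compare a few routes:
Orton - Yarm - Kelso - Ravel - Varne: 2.7+2.1+6.1+7.5 = 18.4
Orton - Yarm - Quorn - Brook - Varne: 2.7+8.9+1.2+3.7 = 16.5
Orton - Yarm - Arlen - Ravel - Varne: 2.7+6.9+1.7+7.5 = 18.8
Orton - Yarm - Quorn - Varne: 2.7+8.9+7.9 = 19.5
The minimum is $16.5 via Orton - Yarm - Quorn - Brook - Varne.

$16.5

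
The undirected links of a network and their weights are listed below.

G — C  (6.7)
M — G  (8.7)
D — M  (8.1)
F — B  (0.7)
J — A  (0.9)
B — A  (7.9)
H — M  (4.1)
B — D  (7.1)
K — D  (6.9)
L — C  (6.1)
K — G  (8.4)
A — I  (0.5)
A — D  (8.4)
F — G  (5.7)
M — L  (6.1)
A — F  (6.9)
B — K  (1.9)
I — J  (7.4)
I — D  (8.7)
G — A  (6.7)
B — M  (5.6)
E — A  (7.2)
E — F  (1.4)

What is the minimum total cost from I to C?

Enumerating some paths:
I → A → G → C: 0.5+6.7+6.7 = 13.9
I → A → E → F → G → C: 0.5+7.2+1.4+5.7+6.7 = 21.5
I → A → F → G → C: 0.5+6.9+5.7+6.7 = 19.8
I → A → B → F → G → C: 0.5+7.9+0.7+5.7+6.7 = 21.5
Cheapest is I → A → G → C at 13.9.

13.9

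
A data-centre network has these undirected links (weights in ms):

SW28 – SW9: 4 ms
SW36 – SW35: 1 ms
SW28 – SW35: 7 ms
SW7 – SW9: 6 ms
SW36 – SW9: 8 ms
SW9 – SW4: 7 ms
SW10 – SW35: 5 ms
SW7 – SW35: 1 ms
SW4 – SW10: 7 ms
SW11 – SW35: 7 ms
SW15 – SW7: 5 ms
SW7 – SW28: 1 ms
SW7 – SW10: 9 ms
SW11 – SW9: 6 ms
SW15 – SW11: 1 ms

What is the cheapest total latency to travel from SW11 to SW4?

Running Dijkstra from SW11:
SW11: 0
SW15: 1  (via SW11)
SW7: 6  (via SW15)
SW9: 6  (via SW11)
SW35: 7  (via SW11)
SW28: 7  (via SW7)
SW36: 8  (via SW35)
SW10: 12  (via SW35)
SW4: 13  (via SW9)
Shortest route: SW11–SW9–SW4 = 13 ms.

13 ms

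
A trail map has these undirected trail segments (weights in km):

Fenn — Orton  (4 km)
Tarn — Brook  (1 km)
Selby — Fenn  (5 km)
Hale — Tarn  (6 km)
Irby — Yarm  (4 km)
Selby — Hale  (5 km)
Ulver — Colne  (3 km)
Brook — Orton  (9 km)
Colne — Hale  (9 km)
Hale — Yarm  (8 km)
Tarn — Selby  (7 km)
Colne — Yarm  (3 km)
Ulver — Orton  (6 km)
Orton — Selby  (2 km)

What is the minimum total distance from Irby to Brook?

19 km

Compare a few routes:
Irby–Yarm–Colne–Hale–Tarn–Brook: 4+3+9+6+1 = 23
Irby–Yarm–Hale–Tarn–Brook: 4+8+6+1 = 19
Irby–Yarm–Hale–Selby–Tarn–Brook: 4+8+5+7+1 = 25
Cheapest is Irby–Yarm–Hale–Tarn–Brook at 19 km.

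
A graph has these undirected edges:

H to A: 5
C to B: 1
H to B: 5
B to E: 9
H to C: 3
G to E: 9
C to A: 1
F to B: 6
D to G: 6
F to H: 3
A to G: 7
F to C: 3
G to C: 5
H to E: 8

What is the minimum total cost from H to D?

Candidate routes:
H - B - C - G - D: 5+1+5+6 = 17
H - C - G - D: 3+5+6 = 14
H - A - C - G - D: 5+1+5+6 = 17
The minimum is 14 via H - C - G - D.

14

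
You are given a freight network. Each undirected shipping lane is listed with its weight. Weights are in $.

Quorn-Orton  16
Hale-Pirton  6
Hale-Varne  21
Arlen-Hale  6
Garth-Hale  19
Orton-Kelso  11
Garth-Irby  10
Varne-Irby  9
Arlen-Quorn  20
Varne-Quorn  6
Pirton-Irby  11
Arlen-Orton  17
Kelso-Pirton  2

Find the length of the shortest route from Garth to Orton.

$34

Compare a few routes:
Garth–Hale–Pirton–Kelso–Orton: 19+6+2+11 = 38
Garth–Irby–Varne–Quorn–Orton: 10+9+6+16 = 41
Garth–Irby–Pirton–Kelso–Orton: 10+11+2+11 = 34
Cheapest is Garth–Irby–Pirton–Kelso–Orton at $34.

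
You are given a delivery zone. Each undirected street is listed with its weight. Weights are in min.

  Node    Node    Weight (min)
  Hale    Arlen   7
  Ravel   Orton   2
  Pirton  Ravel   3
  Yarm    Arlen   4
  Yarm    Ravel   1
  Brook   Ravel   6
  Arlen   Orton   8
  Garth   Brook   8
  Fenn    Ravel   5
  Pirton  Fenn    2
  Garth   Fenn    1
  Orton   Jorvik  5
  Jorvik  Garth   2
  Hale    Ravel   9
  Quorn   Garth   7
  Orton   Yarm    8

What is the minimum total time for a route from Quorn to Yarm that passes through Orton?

17 min

Best Quorn to Orton: Quorn → Garth → Jorvik → Orton costing 14
Best Orton to Yarm: Orton → Ravel → Yarm costing 3
Total via Orton: 14 + 3 = 17 min.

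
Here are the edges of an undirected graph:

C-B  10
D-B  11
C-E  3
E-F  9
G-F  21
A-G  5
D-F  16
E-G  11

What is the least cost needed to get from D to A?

Settle nodes by increasing distance from D:
D: 0
B: 11  (via D)
F: 16  (via D)
C: 21  (via B)
E: 24  (via C)
G: 35  (via E)
A: 40  (via G)
Shortest route: D → B → C → E → G → A = 40.

40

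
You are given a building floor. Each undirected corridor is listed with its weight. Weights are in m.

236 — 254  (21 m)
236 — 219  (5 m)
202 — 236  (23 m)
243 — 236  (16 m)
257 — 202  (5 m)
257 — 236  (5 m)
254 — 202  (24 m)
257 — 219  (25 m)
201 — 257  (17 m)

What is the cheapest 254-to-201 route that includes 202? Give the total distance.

46 m

Shortest 254→202: 254–202 = 24
Shortest 202→201: 202–257–201 = 22
Total via 202: 24 + 22 = 46 m.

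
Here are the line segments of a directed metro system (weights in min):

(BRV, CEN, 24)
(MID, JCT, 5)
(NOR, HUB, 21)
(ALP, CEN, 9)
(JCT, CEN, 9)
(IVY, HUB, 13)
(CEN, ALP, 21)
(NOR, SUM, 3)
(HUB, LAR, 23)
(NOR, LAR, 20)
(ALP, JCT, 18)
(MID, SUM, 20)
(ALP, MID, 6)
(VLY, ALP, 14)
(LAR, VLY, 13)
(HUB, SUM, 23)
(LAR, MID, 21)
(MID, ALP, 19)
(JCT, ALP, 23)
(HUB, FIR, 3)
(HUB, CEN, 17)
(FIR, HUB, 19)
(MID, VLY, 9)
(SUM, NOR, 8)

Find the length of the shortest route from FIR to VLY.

Running Dijkstra from FIR:
FIR: 0
HUB: 19  (via FIR)
CEN: 36  (via HUB)
SUM: 42  (via HUB)
LAR: 42  (via HUB)
NOR: 50  (via SUM)
VLY: 55  (via LAR)
Shortest route: FIR → HUB → LAR → VLY = 55 min.

55 min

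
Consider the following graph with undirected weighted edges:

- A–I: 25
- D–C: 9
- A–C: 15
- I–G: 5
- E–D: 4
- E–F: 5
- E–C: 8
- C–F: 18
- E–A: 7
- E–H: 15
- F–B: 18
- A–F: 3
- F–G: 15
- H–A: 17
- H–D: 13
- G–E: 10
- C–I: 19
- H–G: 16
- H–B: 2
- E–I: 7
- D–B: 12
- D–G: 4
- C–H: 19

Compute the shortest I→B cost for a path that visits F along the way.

Best I to F: I–E–F costing 12
Shortest F→B: F–B = 18
Total via F: 12 + 18 = 30.

30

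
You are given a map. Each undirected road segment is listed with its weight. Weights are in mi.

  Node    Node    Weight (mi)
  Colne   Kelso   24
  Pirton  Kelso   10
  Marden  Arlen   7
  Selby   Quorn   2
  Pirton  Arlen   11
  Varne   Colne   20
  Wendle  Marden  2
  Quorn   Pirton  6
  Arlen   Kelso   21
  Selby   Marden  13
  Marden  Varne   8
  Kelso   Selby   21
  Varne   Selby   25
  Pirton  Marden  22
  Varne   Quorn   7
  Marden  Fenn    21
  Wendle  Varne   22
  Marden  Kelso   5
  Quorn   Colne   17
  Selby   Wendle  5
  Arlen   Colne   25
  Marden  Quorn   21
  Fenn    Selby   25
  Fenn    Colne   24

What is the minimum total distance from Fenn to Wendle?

Candidate routes:
Fenn–Selby–Wendle: 25+5 = 30
Fenn–Marden–Wendle: 21+2 = 23
Cheapest is Fenn–Marden–Wendle at 23 mi.

23 mi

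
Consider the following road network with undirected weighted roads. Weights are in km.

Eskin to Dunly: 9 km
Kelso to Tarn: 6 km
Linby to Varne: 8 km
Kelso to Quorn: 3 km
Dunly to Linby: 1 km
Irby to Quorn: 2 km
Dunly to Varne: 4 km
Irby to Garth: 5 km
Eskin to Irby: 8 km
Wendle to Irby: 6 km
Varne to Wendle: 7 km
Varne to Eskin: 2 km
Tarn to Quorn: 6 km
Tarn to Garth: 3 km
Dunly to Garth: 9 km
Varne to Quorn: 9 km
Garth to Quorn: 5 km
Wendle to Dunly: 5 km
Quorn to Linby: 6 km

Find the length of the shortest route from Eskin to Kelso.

Settle nodes by increasing distance from Eskin:
Eskin: 0
Varne: 2  (via Eskin)
Dunly: 6  (via Varne)
Linby: 7  (via Dunly)
Irby: 8  (via Eskin)
Wendle: 9  (via Varne)
Quorn: 10  (via Irby)
Kelso: 13  (via Quorn)
Shortest route: Eskin–Irby–Quorn–Kelso = 13 km.

13 km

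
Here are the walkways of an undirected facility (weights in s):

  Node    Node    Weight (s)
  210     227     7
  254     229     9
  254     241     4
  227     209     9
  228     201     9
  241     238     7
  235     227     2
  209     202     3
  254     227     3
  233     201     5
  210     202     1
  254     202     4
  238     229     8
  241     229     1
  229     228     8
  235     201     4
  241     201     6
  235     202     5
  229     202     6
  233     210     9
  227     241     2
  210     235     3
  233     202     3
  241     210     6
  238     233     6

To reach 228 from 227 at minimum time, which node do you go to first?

Enumerating some paths:
227 - 235 - 201 - 228: 2+4+9 = 15
227 - 241 - 201 - 228: 2+6+9 = 17
227 - 254 - 241 - 229 - 228: 3+4+1+8 = 16
227 - 241 - 229 - 228: 2+1+8 = 11
Cheapest is 227 - 241 - 229 - 228 at 11 s.
So from 227 the first move is to 241.

241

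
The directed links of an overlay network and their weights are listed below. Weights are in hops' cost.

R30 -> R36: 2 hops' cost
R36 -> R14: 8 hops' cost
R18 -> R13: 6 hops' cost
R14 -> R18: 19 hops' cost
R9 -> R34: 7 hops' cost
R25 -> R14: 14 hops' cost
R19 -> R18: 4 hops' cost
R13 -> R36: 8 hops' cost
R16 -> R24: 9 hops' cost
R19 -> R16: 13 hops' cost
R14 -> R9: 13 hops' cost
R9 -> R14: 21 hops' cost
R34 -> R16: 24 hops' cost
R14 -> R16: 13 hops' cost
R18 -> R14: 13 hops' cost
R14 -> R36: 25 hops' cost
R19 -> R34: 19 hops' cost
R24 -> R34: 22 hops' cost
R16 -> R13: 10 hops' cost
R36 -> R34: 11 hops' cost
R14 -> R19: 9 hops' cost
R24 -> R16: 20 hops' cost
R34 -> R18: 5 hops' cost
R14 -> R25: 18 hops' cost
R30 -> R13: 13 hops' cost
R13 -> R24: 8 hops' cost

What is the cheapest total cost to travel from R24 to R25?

Enumerating some paths:
R24–R34–R18–R14–R25: 22+5+13+18 = 58
R24–R16–R13–R36–R14–R25: 20+10+8+8+18 = 64
Cheapest is R24–R34–R18–R14–R25 at 58 hops' cost.

58 hops' cost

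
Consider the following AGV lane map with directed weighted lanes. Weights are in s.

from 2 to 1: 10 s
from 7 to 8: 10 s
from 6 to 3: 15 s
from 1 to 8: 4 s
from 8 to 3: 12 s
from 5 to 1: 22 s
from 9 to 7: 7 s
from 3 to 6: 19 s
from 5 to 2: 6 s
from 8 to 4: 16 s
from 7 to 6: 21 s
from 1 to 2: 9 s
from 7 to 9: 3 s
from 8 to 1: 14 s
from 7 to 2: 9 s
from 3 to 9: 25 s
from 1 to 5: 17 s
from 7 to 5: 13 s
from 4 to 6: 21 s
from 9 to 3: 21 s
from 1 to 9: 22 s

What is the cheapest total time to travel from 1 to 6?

35 s

Shortest distances from 1:
1: 0
8: 4  (via 1)
2: 9  (via 1)
3: 16  (via 8)
5: 17  (via 1)
4: 20  (via 8)
9: 22  (via 1)
7: 29  (via 9)
6: 35  (via 3)
Shortest route: 1 → 8 → 3 → 6 = 35 s.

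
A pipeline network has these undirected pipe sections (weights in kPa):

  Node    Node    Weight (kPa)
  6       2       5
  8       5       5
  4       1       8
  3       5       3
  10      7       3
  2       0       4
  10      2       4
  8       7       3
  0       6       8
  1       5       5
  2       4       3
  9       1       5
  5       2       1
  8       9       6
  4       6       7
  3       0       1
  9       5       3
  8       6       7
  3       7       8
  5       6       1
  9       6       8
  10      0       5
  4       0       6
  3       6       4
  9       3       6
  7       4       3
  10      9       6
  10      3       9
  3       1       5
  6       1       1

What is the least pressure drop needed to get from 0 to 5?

4 kPa

Enumerating some paths:
0 → 3 → 6 → 5: 1+4+1 = 6
0 → 2 → 5: 4+1 = 5
0 → 3 → 5: 1+3 = 4
Cheapest is 0 → 3 → 5 at 4 kPa.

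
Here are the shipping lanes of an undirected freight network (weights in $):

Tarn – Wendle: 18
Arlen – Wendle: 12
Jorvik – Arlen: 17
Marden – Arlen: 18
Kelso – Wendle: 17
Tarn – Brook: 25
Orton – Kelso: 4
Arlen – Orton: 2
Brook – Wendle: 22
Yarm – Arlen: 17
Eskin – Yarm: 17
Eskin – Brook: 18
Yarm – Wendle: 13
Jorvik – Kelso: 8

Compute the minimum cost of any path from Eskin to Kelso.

$40

Settle nodes by increasing distance from Eskin:
Eskin: 0
Yarm: 17  (via Eskin)
Brook: 18  (via Eskin)
Wendle: 30  (via Yarm)
Arlen: 34  (via Yarm)
Orton: 36  (via Arlen)
Kelso: 40  (via Orton)
Shortest route: Eskin–Yarm–Arlen–Orton–Kelso = $40.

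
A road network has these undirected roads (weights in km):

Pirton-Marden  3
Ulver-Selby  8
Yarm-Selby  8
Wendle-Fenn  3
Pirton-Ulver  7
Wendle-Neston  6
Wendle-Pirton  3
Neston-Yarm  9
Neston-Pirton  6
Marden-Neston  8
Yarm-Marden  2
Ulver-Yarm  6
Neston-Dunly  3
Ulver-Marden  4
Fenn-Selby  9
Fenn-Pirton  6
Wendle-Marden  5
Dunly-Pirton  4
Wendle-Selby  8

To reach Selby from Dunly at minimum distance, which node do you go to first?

Pirton

Enumerating some paths:
Dunly–Pirton–Wendle–Selby: 4+3+8 = 15
Dunly–Pirton–Marden–Yarm–Selby: 4+3+2+8 = 17
Dunly–Neston–Wendle–Selby: 3+6+8 = 17
The minimum is 15 km via Dunly–Pirton–Wendle–Selby.
So from Dunly the first move is to Pirton.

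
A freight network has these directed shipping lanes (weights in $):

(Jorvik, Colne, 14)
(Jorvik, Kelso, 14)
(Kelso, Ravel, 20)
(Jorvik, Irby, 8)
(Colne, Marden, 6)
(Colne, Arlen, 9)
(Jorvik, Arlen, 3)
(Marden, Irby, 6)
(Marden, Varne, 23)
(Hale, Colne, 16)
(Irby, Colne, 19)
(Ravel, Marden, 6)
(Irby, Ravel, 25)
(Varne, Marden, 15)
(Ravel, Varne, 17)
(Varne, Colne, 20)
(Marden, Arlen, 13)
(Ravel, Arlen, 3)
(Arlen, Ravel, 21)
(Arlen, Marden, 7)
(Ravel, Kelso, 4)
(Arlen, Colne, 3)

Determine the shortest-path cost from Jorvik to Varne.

Settle nodes by increasing distance from Jorvik:
Jorvik: 0
Arlen: 3  (via Jorvik)
Colne: 6  (via Arlen)
Irby: 8  (via Jorvik)
Marden: 10  (via Arlen)
Kelso: 14  (via Jorvik)
Ravel: 24  (via Arlen)
Varne: 33  (via Marden)
Shortest route: Jorvik → Arlen → Marden → Varne = $33.

$33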